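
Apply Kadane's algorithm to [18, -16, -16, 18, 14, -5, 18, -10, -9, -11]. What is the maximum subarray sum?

Using Kadane's algorithm on [18, -16, -16, 18, 14, -5, 18, -10, -9, -11]:

Scanning through the array:
Position 1 (value -16): max_ending_here = 2, max_so_far = 18
Position 2 (value -16): max_ending_here = -14, max_so_far = 18
Position 3 (value 18): max_ending_here = 18, max_so_far = 18
Position 4 (value 14): max_ending_here = 32, max_so_far = 32
Position 5 (value -5): max_ending_here = 27, max_so_far = 32
Position 6 (value 18): max_ending_here = 45, max_so_far = 45
Position 7 (value -10): max_ending_here = 35, max_so_far = 45
Position 8 (value -9): max_ending_here = 26, max_so_far = 45
Position 9 (value -11): max_ending_here = 15, max_so_far = 45

Maximum subarray: [18, 14, -5, 18]
Maximum sum: 45

The maximum subarray is [18, 14, -5, 18] with sum 45. This subarray runs from index 3 to index 6.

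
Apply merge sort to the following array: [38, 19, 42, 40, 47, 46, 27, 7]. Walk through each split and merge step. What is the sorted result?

Merge sort trace:

Split: [38, 19, 42, 40, 47, 46, 27, 7] -> [38, 19, 42, 40] and [47, 46, 27, 7]
  Split: [38, 19, 42, 40] -> [38, 19] and [42, 40]
    Split: [38, 19] -> [38] and [19]
    Merge: [38] + [19] -> [19, 38]
    Split: [42, 40] -> [42] and [40]
    Merge: [42] + [40] -> [40, 42]
  Merge: [19, 38] + [40, 42] -> [19, 38, 40, 42]
  Split: [47, 46, 27, 7] -> [47, 46] and [27, 7]
    Split: [47, 46] -> [47] and [46]
    Merge: [47] + [46] -> [46, 47]
    Split: [27, 7] -> [27] and [7]
    Merge: [27] + [7] -> [7, 27]
  Merge: [46, 47] + [7, 27] -> [7, 27, 46, 47]
Merge: [19, 38, 40, 42] + [7, 27, 46, 47] -> [7, 19, 27, 38, 40, 42, 46, 47]

Final sorted array: [7, 19, 27, 38, 40, 42, 46, 47]

The merge sort proceeds by recursively splitting the array and merging sorted halves.
After all merges, the sorted array is [7, 19, 27, 38, 40, 42, 46, 47].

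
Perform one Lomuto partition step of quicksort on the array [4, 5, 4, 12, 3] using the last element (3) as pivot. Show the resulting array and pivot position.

Lomuto partition with pivot = 3:

Initial array: [4, 5, 4, 12, 3]

arr[0]=4 > 3: no swap
arr[1]=5 > 3: no swap
arr[2]=4 > 3: no swap
arr[3]=12 > 3: no swap

Place pivot at position 0: [3, 5, 4, 12, 4]
Pivot position: 0

After partitioning with pivot 3, the array becomes [3, 5, 4, 12, 4]. The pivot is placed at index 0. All elements to the left of the pivot are <= 3, and all elements to the right are > 3.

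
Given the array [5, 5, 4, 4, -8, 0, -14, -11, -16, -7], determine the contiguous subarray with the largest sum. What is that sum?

Using Kadane's algorithm on [5, 5, 4, 4, -8, 0, -14, -11, -16, -7]:

Scanning through the array:
Position 1 (value 5): max_ending_here = 10, max_so_far = 10
Position 2 (value 4): max_ending_here = 14, max_so_far = 14
Position 3 (value 4): max_ending_here = 18, max_so_far = 18
Position 4 (value -8): max_ending_here = 10, max_so_far = 18
Position 5 (value 0): max_ending_here = 10, max_so_far = 18
Position 6 (value -14): max_ending_here = -4, max_so_far = 18
Position 7 (value -11): max_ending_here = -11, max_so_far = 18
Position 8 (value -16): max_ending_here = -16, max_so_far = 18
Position 9 (value -7): max_ending_here = -7, max_so_far = 18

Maximum subarray: [5, 5, 4, 4]
Maximum sum: 18

The maximum subarray is [5, 5, 4, 4] with sum 18. This subarray runs from index 0 to index 3.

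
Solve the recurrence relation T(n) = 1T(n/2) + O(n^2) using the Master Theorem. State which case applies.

Master Theorem for T(n) = 1T(n/2) + O(n^2):

a = 1, b = 2, c = 2
log_b(a) = log_2(1) = 0.0000

Case 3: c = 2 > log_2(1) = 0.0000
T(n) = O(n^2) = O(n^2)

For T(n) = 1T(n/2) + O(n^2): log_2(1) = 0.0000. This is Case 3 of the Master Theorem (c > log_b(a), work dominated by root), giving O(n^2).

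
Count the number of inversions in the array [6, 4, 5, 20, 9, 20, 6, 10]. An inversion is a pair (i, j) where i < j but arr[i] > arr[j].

Finding inversions in [6, 4, 5, 20, 9, 20, 6, 10]:

(0, 1): arr[0]=6 > arr[1]=4
(0, 2): arr[0]=6 > arr[2]=5
(3, 4): arr[3]=20 > arr[4]=9
(3, 6): arr[3]=20 > arr[6]=6
(3, 7): arr[3]=20 > arr[7]=10
(4, 6): arr[4]=9 > arr[6]=6
(5, 6): arr[5]=20 > arr[6]=6
(5, 7): arr[5]=20 > arr[7]=10

Total inversions: 8

The array has 8 inversion(s): (0,1), (0,2), (3,4), (3,6), (3,7), (4,6), (5,6), (5,7). Each pair (i,j) satisfies i < j and arr[i] > arr[j].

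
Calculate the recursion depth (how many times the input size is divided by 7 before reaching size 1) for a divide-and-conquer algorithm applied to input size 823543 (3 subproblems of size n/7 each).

For divide and conquer with division factor 7:

Problem sizes at each level:
Level 0: 823543
Level 1: 117649
Level 2: 16807
Level 3: 2401
Level 4: 343
Level 5: 49
Level 6: 7
Level 7: 1

The root is level 0 and the size-1 base case is level 7 (the tree spans levels 0 through 7, i.e. 8 levels counting the root), so the depth is the number of divisions: log_7(823543) = 7

The recursion tree depth is log_7(823543) = 7. At each level, the problem size is divided by 7, so it takes 7 divisions to reduce to a base case of size 1. The algorithm makes 3 recursive calls at each level.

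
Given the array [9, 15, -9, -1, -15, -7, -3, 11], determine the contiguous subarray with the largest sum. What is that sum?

Using Kadane's algorithm on [9, 15, -9, -1, -15, -7, -3, 11]:

Scanning through the array:
Position 1 (value 15): max_ending_here = 24, max_so_far = 24
Position 2 (value -9): max_ending_here = 15, max_so_far = 24
Position 3 (value -1): max_ending_here = 14, max_so_far = 24
Position 4 (value -15): max_ending_here = -1, max_so_far = 24
Position 5 (value -7): max_ending_here = -7, max_so_far = 24
Position 6 (value -3): max_ending_here = -3, max_so_far = 24
Position 7 (value 11): max_ending_here = 11, max_so_far = 24

Maximum subarray: [9, 15]
Maximum sum: 24

The maximum subarray is [9, 15] with sum 24. This subarray runs from index 0 to index 1.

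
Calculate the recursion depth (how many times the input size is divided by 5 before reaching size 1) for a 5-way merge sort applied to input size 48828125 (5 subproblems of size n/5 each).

For divide and conquer with division factor 5:

Problem sizes at each level:
Level 0: 48828125
Level 1: 9765625
Level 2: 1953125
Level 3: 390625
Level 4: 78125
Level 5: 15625
Level 6: 3125
Level 7: 625
Level 8: 125
Level 9: 25
Level 10: 5
Level 11: 1

The root is level 0 and the size-1 base case is level 11 (the tree spans levels 0 through 11, i.e. 12 levels counting the root), so the depth is the number of divisions: log_5(48828125) = 11

The recursion tree depth is log_5(48828125) = 11. At each level, the problem size is divided by 5, so it takes 11 divisions to reduce to a base case of size 1. The algorithm makes 5 recursive calls at each level.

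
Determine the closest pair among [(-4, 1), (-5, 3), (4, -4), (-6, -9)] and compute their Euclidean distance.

Computing all pairwise distances among 4 points:

d((-4, 1), (-5, 3)) = 2.2361 <-- minimum
d((-4, 1), (4, -4)) = 9.434
d((-4, 1), (-6, -9)) = 10.198
d((-5, 3), (4, -4)) = 11.4018
d((-5, 3), (-6, -9)) = 12.0416
d((4, -4), (-6, -9)) = 11.1803

Closest pair: (-4, 1) and (-5, 3) with distance 2.2361

The closest pair is (-4, 1) and (-5, 3) with Euclidean distance 2.2361. For 4 points, brute-force pairwise comparison is shown above. For large n, the divide-and-conquer algorithm (sort by x, recurse on halves, check the dividing strip) achieves O(n log n).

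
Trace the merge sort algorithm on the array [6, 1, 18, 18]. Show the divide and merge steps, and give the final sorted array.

Merge sort trace:

Split: [6, 1, 18, 18] -> [6, 1] and [18, 18]
  Split: [6, 1] -> [6] and [1]
  Merge: [6] + [1] -> [1, 6]
  Split: [18, 18] -> [18] and [18]
  Merge: [18] + [18] -> [18, 18]
Merge: [1, 6] + [18, 18] -> [1, 6, 18, 18]

Final sorted array: [1, 6, 18, 18]

The merge sort proceeds by recursively splitting the array and merging sorted halves.
After all merges, the sorted array is [1, 6, 18, 18].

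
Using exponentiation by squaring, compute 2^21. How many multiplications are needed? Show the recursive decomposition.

Computing 2^21 by squaring (build up from 2^1; each line after the first costs one multiplication):

2^1 = 2
2^2 = (2^1)^2 = 2^2 = 4
2^4 = (2^2)^2 = 4^2 = 16
2^5 = 2 * 2^4 = 2 * 16 = 32
2^10 = (2^5)^2 = 32^2 = 1024
2^20 = (2^10)^2 = 1024^2 = 1048576
2^21 = 2 * 2^20 = 2 * 1048576 = 2097152

Result: 2097152
Multiplications needed: 6 (6 lines after 2^1)

2^21 = 2097152. Using exponentiation by squaring, this requires 6 multiplications. The key idea: if the exponent is even, square the half-power; if odd, multiply by the base once.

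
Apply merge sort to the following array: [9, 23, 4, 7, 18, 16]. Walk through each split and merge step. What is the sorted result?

Merge sort trace:

Split: [9, 23, 4, 7, 18, 16] -> [9, 23, 4] and [7, 18, 16]
  Split: [9, 23, 4] -> [9] and [23, 4]
    Split: [23, 4] -> [23] and [4]
    Merge: [23] + [4] -> [4, 23]
  Merge: [9] + [4, 23] -> [4, 9, 23]
  Split: [7, 18, 16] -> [7] and [18, 16]
    Split: [18, 16] -> [18] and [16]
    Merge: [18] + [16] -> [16, 18]
  Merge: [7] + [16, 18] -> [7, 16, 18]
Merge: [4, 9, 23] + [7, 16, 18] -> [4, 7, 9, 16, 18, 23]

Final sorted array: [4, 7, 9, 16, 18, 23]

The merge sort proceeds by recursively splitting the array and merging sorted halves.
After all merges, the sorted array is [4, 7, 9, 16, 18, 23].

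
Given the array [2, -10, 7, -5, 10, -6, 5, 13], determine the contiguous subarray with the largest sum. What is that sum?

Using Kadane's algorithm on [2, -10, 7, -5, 10, -6, 5, 13]:

Scanning through the array:
Position 1 (value -10): max_ending_here = -8, max_so_far = 2
Position 2 (value 7): max_ending_here = 7, max_so_far = 7
Position 3 (value -5): max_ending_here = 2, max_so_far = 7
Position 4 (value 10): max_ending_here = 12, max_so_far = 12
Position 5 (value -6): max_ending_here = 6, max_so_far = 12
Position 6 (value 5): max_ending_here = 11, max_so_far = 12
Position 7 (value 13): max_ending_here = 24, max_so_far = 24

Maximum subarray: [7, -5, 10, -6, 5, 13]
Maximum sum: 24

The maximum subarray is [7, -5, 10, -6, 5, 13] with sum 24. This subarray runs from index 2 to index 7.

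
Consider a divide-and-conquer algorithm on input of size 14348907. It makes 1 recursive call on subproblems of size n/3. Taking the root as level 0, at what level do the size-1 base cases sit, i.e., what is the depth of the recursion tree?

For divide and conquer with division factor 3:

Problem sizes at each level:
Level 0: 14348907
Level 1: 4782969
Level 2: 1594323
Level 3: 531441
Level 4: 177147
Level 5: 59049
Level 6: 19683
Level 7: 6561
Level 8: 2187
Level 9: 729
Level 10: 243
Level 11: 81
Level 12: 27
Level 13: 9
Level 14: 3
Level 15: 1

The root is level 0 and the size-1 base case is level 15 (the tree spans levels 0 through 15, i.e. 16 levels counting the root), so the depth is the number of divisions: log_3(14348907) = 15

The recursion tree depth is log_3(14348907) = 15. At each level, the problem size is divided by 3, so it takes 15 divisions to reduce to a base case of size 1. The algorithm makes 1 recursive call at each level.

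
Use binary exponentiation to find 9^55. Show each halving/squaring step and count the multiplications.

Computing 9^55 by squaring (build up from 9^1; each line after the first costs one multiplication):

9^1 = 9
9^2 = (9^1)^2 = 9^2 = 81
9^3 = 9 * 9^2 = 9 * 81 = 729
9^6 = (9^3)^2 = 729^2 = 531441
9^12 = (9^6)^2 = 531441^2 = 282429536481
9^13 = 9 * 9^12 = 9 * 282429536481 = 2541865828329
9^26 = (9^13)^2 = 2541865828329^2 = 6461081889226673298932241
9^27 = 9 * 9^26 = 9 * 6461081889226673298932241 = 58149737003040059690390169
9^54 = (9^27)^2 = 58149737003040059690390169^2 = 3381391913522726342930221472392241170198527451848561
9^55 = 9 * 9^54 = 9 * 3381391913522726342930221472392241170198527451848561 = 30432527221704537086371993251530170531786747066637049

Result: 30432527221704537086371993251530170531786747066637049
Multiplications needed: 9 (9 lines after 9^1)

9^55 = 30432527221704537086371993251530170531786747066637049. Using exponentiation by squaring, this requires 9 multiplications. The key idea: if the exponent is even, square the half-power; if odd, multiply by the base once.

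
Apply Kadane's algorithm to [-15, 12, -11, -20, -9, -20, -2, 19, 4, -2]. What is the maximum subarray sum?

Using Kadane's algorithm on [-15, 12, -11, -20, -9, -20, -2, 19, 4, -2]:

Scanning through the array:
Position 1 (value 12): max_ending_here = 12, max_so_far = 12
Position 2 (value -11): max_ending_here = 1, max_so_far = 12
Position 3 (value -20): max_ending_here = -19, max_so_far = 12
Position 4 (value -9): max_ending_here = -9, max_so_far = 12
Position 5 (value -20): max_ending_here = -20, max_so_far = 12
Position 6 (value -2): max_ending_here = -2, max_so_far = 12
Position 7 (value 19): max_ending_here = 19, max_so_far = 19
Position 8 (value 4): max_ending_here = 23, max_so_far = 23
Position 9 (value -2): max_ending_here = 21, max_so_far = 23

Maximum subarray: [19, 4]
Maximum sum: 23

The maximum subarray is [19, 4] with sum 23. This subarray runs from index 7 to index 8.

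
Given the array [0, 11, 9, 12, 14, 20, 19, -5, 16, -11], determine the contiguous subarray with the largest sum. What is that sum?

Using Kadane's algorithm on [0, 11, 9, 12, 14, 20, 19, -5, 16, -11]:

Scanning through the array:
Position 1 (value 11): max_ending_here = 11, max_so_far = 11
Position 2 (value 9): max_ending_here = 20, max_so_far = 20
Position 3 (value 12): max_ending_here = 32, max_so_far = 32
Position 4 (value 14): max_ending_here = 46, max_so_far = 46
Position 5 (value 20): max_ending_here = 66, max_so_far = 66
Position 6 (value 19): max_ending_here = 85, max_so_far = 85
Position 7 (value -5): max_ending_here = 80, max_so_far = 85
Position 8 (value 16): max_ending_here = 96, max_so_far = 96
Position 9 (value -11): max_ending_here = 85, max_so_far = 96

Maximum subarray: [0, 11, 9, 12, 14, 20, 19, -5, 16]
Maximum sum: 96

The maximum subarray is [0, 11, 9, 12, 14, 20, 19, -5, 16] with sum 96. This subarray runs from index 0 to index 8.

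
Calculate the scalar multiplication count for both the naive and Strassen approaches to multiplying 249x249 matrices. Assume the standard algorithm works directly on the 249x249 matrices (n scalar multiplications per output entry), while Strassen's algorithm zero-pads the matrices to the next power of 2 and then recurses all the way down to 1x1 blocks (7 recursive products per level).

Matrix multiplication for 249x249 matrices:

Strassen's algorithm requires power-of-2 dimensions. Pad 249x249 to 256x256 (next power of 2).

Standard algorithm: 249^3 = 15438249 multiplications
Strassen's algorithm: 7^(log2(256)) = 7^8 = 5764801 multiplications
Savings: 15438249 - 5764801 = 9673448 multiplications

Standard: 15438249 multiplications (249^3). Strassen: 5764801 multiplications (7^8, after padding to 256x256). Strassen reduces 8 recursive multiplications to 7 at each level.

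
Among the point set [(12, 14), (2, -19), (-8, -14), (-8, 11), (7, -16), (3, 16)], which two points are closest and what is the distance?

Computing all pairwise distances among 6 points:

d((12, 14), (2, -19)) = 34.4819
d((12, 14), (-8, -14)) = 34.4093
d((12, 14), (-8, 11)) = 20.2237
d((12, 14), (7, -16)) = 30.4138
d((12, 14), (3, 16)) = 9.2195
d((2, -19), (-8, -14)) = 11.1803
d((2, -19), (-8, 11)) = 31.6228
d((2, -19), (7, -16)) = 5.831 <-- minimum
d((2, -19), (3, 16)) = 35.0143
d((-8, -14), (-8, 11)) = 25.0
d((-8, -14), (7, -16)) = 15.1327
d((-8, -14), (3, 16)) = 31.9531
d((-8, 11), (7, -16)) = 30.8869
d((-8, 11), (3, 16)) = 12.083
d((7, -16), (3, 16)) = 32.249

Closest pair: (2, -19) and (7, -16) with distance 5.831

The closest pair is (2, -19) and (7, -16) with Euclidean distance 5.831. For 6 points, brute-force pairwise comparison is shown above. For large n, the divide-and-conquer algorithm (sort by x, recurse on halves, check the dividing strip) achieves O(n log n).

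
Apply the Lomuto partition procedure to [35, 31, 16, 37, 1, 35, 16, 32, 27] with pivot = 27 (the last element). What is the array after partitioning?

Lomuto partition with pivot = 27:

Initial array: [35, 31, 16, 37, 1, 35, 16, 32, 27]

arr[0]=35 > 27: no swap
arr[1]=31 > 27: no swap
arr[2]=16 <= 27: swap with position 0, array becomes [16, 31, 35, 37, 1, 35, 16, 32, 27]
arr[3]=37 > 27: no swap
arr[4]=1 <= 27: swap with position 1, array becomes [16, 1, 35, 37, 31, 35, 16, 32, 27]
arr[5]=35 > 27: no swap
arr[6]=16 <= 27: swap with position 2, array becomes [16, 1, 16, 37, 31, 35, 35, 32, 27]
arr[7]=32 > 27: no swap

Place pivot at position 3: [16, 1, 16, 27, 31, 35, 35, 32, 37]
Pivot position: 3

After partitioning with pivot 27, the array becomes [16, 1, 16, 27, 31, 35, 35, 32, 37]. The pivot is placed at index 3. All elements to the left of the pivot are <= 27, and all elements to the right are > 27.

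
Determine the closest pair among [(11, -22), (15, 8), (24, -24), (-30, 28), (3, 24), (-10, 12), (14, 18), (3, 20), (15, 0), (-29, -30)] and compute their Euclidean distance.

Computing all pairwise distances among 10 points:

d((11, -22), (15, 8)) = 30.2655
d((11, -22), (24, -24)) = 13.1529
d((11, -22), (-30, 28)) = 64.6607
d((11, -22), (3, 24)) = 46.6905
d((11, -22), (-10, 12)) = 39.9625
d((11, -22), (14, 18)) = 40.1123
d((11, -22), (3, 20)) = 42.7551
d((11, -22), (15, 0)) = 22.3607
d((11, -22), (-29, -30)) = 40.7922
d((15, 8), (24, -24)) = 33.2415
d((15, 8), (-30, 28)) = 49.2443
d((15, 8), (3, 24)) = 20.0
d((15, 8), (-10, 12)) = 25.318
d((15, 8), (14, 18)) = 10.0499
d((15, 8), (3, 20)) = 16.9706
d((15, 8), (15, 0)) = 8.0
d((15, 8), (-29, -30)) = 58.1378
d((24, -24), (-30, 28)) = 74.9667
d((24, -24), (3, 24)) = 52.3927
d((24, -24), (-10, 12)) = 49.5177
d((24, -24), (14, 18)) = 43.1741
d((24, -24), (3, 20)) = 48.7545
d((24, -24), (15, 0)) = 25.632
d((24, -24), (-29, -30)) = 53.3385
d((-30, 28), (3, 24)) = 33.2415
d((-30, 28), (-10, 12)) = 25.6125
d((-30, 28), (14, 18)) = 45.1221
d((-30, 28), (3, 20)) = 33.9559
d((-30, 28), (15, 0)) = 53.0
d((-30, 28), (-29, -30)) = 58.0086
d((3, 24), (-10, 12)) = 17.6918
d((3, 24), (14, 18)) = 12.53
d((3, 24), (3, 20)) = 4.0 <-- minimum
d((3, 24), (15, 0)) = 26.8328
d((3, 24), (-29, -30)) = 62.7694
d((-10, 12), (14, 18)) = 24.7386
d((-10, 12), (3, 20)) = 15.2643
d((-10, 12), (15, 0)) = 27.7308
d((-10, 12), (-29, -30)) = 46.0977
d((14, 18), (3, 20)) = 11.1803
d((14, 18), (15, 0)) = 18.0278
d((14, 18), (-29, -30)) = 64.4438
d((3, 20), (15, 0)) = 23.3238
d((3, 20), (-29, -30)) = 59.3633
d((15, 0), (-29, -30)) = 53.2541

Closest pair: (3, 24) and (3, 20) with distance 4.0

The closest pair is (3, 24) and (3, 20) with Euclidean distance 4.0. For 10 points, brute-force pairwise comparison is shown above. For large n, the divide-and-conquer algorithm (sort by x, recurse on halves, check the dividing strip) achieves O(n log n).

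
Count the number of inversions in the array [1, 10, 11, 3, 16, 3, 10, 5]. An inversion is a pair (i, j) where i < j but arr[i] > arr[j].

Finding inversions in [1, 10, 11, 3, 16, 3, 10, 5]:

(1, 3): arr[1]=10 > arr[3]=3
(1, 5): arr[1]=10 > arr[5]=3
(1, 7): arr[1]=10 > arr[7]=5
(2, 3): arr[2]=11 > arr[3]=3
(2, 5): arr[2]=11 > arr[5]=3
(2, 6): arr[2]=11 > arr[6]=10
(2, 7): arr[2]=11 > arr[7]=5
(4, 5): arr[4]=16 > arr[5]=3
(4, 6): arr[4]=16 > arr[6]=10
(4, 7): arr[4]=16 > arr[7]=5
(6, 7): arr[6]=10 > arr[7]=5

Total inversions: 11

The array has 11 inversion(s): (1,3), (1,5), (1,7), (2,3), (2,5), (2,6), (2,7), (4,5), (4,6), (4,7), (6,7). Each pair (i,j) satisfies i < j and arr[i] > arr[j].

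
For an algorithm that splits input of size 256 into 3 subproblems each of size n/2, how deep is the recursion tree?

For divide and conquer with division factor 2:

Problem sizes at each level:
Level 0: 256
Level 1: 128
Level 2: 64
Level 3: 32
Level 4: 16
Level 5: 8
Level 6: 4
Level 7: 2
Level 8: 1

The root is level 0 and the size-1 base case is level 8 (the tree spans levels 0 through 8, i.e. 9 levels counting the root), so the depth is the number of divisions: log_2(256) = 8

The recursion tree depth is log_2(256) = 8. At each level, the problem size is divided by 2, so it takes 8 divisions to reduce to a base case of size 1. The algorithm makes 3 recursive calls at each level.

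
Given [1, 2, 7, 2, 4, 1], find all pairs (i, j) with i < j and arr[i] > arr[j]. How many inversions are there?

Finding inversions in [1, 2, 7, 2, 4, 1]:

(1, 5): arr[1]=2 > arr[5]=1
(2, 3): arr[2]=7 > arr[3]=2
(2, 4): arr[2]=7 > arr[4]=4
(2, 5): arr[2]=7 > arr[5]=1
(3, 5): arr[3]=2 > arr[5]=1
(4, 5): arr[4]=4 > arr[5]=1

Total inversions: 6

The array has 6 inversion(s): (1,5), (2,3), (2,4), (2,5), (3,5), (4,5). Each pair (i,j) satisfies i < j and arr[i] > arr[j].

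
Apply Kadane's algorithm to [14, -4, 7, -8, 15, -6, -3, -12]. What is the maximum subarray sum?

Using Kadane's algorithm on [14, -4, 7, -8, 15, -6, -3, -12]:

Scanning through the array:
Position 1 (value -4): max_ending_here = 10, max_so_far = 14
Position 2 (value 7): max_ending_here = 17, max_so_far = 17
Position 3 (value -8): max_ending_here = 9, max_so_far = 17
Position 4 (value 15): max_ending_here = 24, max_so_far = 24
Position 5 (value -6): max_ending_here = 18, max_so_far = 24
Position 6 (value -3): max_ending_here = 15, max_so_far = 24
Position 7 (value -12): max_ending_here = 3, max_so_far = 24

Maximum subarray: [14, -4, 7, -8, 15]
Maximum sum: 24

The maximum subarray is [14, -4, 7, -8, 15] with sum 24. This subarray runs from index 0 to index 4.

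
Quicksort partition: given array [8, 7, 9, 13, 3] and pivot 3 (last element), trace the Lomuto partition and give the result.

Lomuto partition with pivot = 3:

Initial array: [8, 7, 9, 13, 3]

arr[0]=8 > 3: no swap
arr[1]=7 > 3: no swap
arr[2]=9 > 3: no swap
arr[3]=13 > 3: no swap

Place pivot at position 0: [3, 7, 9, 13, 8]
Pivot position: 0

After partitioning with pivot 3, the array becomes [3, 7, 9, 13, 8]. The pivot is placed at index 0. All elements to the left of the pivot are <= 3, and all elements to the right are > 3.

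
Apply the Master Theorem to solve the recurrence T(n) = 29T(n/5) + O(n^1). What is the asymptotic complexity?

Master Theorem for T(n) = 29T(n/5) + O(n^1):

a = 29, b = 5, c = 1
log_b(a) = log_5(29) = 2.0922

Case 1: c = 1 < log_5(29) = 2.0922
T(n) = O(n^(log_5 29))

For T(n) = 29T(n/5) + O(n^1): log_5(29) = 2.0922. This is Case 1 of the Master Theorem (c < log_b(a), work dominated by leaves), giving O(n^(log_5 29)).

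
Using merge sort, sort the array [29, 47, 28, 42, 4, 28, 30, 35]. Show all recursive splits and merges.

Merge sort trace:

Split: [29, 47, 28, 42, 4, 28, 30, 35] -> [29, 47, 28, 42] and [4, 28, 30, 35]
  Split: [29, 47, 28, 42] -> [29, 47] and [28, 42]
    Split: [29, 47] -> [29] and [47]
    Merge: [29] + [47] -> [29, 47]
    Split: [28, 42] -> [28] and [42]
    Merge: [28] + [42] -> [28, 42]
  Merge: [29, 47] + [28, 42] -> [28, 29, 42, 47]
  Split: [4, 28, 30, 35] -> [4, 28] and [30, 35]
    Split: [4, 28] -> [4] and [28]
    Merge: [4] + [28] -> [4, 28]
    Split: [30, 35] -> [30] and [35]
    Merge: [30] + [35] -> [30, 35]
  Merge: [4, 28] + [30, 35] -> [4, 28, 30, 35]
Merge: [28, 29, 42, 47] + [4, 28, 30, 35] -> [4, 28, 28, 29, 30, 35, 42, 47]

Final sorted array: [4, 28, 28, 29, 30, 35, 42, 47]

The merge sort proceeds by recursively splitting the array and merging sorted halves.
After all merges, the sorted array is [4, 28, 28, 29, 30, 35, 42, 47].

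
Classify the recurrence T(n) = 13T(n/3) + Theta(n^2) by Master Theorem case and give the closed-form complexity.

Master Theorem for T(n) = 13T(n/3) + O(n^2):

a = 13, b = 3, c = 2
log_b(a) = log_3(13) = 2.3347

Case 1: c = 2 < log_3(13) = 2.3347
T(n) = O(n^(log_3 13))

For T(n) = 13T(n/3) + O(n^2): log_3(13) = 2.3347. This is Case 1 of the Master Theorem (c < log_b(a), work dominated by leaves), giving O(n^(log_3 13)).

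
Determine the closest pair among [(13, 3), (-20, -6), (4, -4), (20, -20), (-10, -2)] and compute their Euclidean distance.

Computing all pairwise distances among 5 points:

d((13, 3), (-20, -6)) = 34.2053
d((13, 3), (4, -4)) = 11.4018
d((13, 3), (20, -20)) = 24.0416
d((13, 3), (-10, -2)) = 23.5372
d((-20, -6), (4, -4)) = 24.0832
d((-20, -6), (20, -20)) = 42.3792
d((-20, -6), (-10, -2)) = 10.7703 <-- minimum
d((4, -4), (20, -20)) = 22.6274
d((4, -4), (-10, -2)) = 14.1421
d((20, -20), (-10, -2)) = 34.9857

Closest pair: (-20, -6) and (-10, -2) with distance 10.7703

The closest pair is (-20, -6) and (-10, -2) with Euclidean distance 10.7703. For 5 points, brute-force pairwise comparison is shown above. For large n, the divide-and-conquer algorithm (sort by x, recurse on halves, check the dividing strip) achieves O(n log n).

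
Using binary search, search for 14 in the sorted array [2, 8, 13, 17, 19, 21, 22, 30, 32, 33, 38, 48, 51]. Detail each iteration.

Binary search for 14 in [2, 8, 13, 17, 19, 21, 22, 30, 32, 33, 38, 48, 51]:

lo=0, hi=12, mid=6, arr[mid]=22 -> 22 > 14, search left half
lo=0, hi=5, mid=2, arr[mid]=13 -> 13 < 14, search right half
lo=3, hi=5, mid=4, arr[mid]=19 -> 19 > 14, search left half
lo=3, hi=3, mid=3, arr[mid]=17 -> 17 > 14, search left half
lo=3 > hi=2, target 14 not found

Binary search determines that 14 is not in the array after 4 comparisons. The search space was exhausted without finding the target.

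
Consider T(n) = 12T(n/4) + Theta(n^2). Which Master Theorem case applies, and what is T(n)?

Master Theorem for T(n) = 12T(n/4) + O(n^2):

a = 12, b = 4, c = 2
log_b(a) = log_4(12) = 1.7925

Case 3: c = 2 > log_4(12) = 1.7925
T(n) = O(n^2) = O(n^2)

For T(n) = 12T(n/4) + O(n^2): log_4(12) = 1.7925. This is Case 3 of the Master Theorem (c > log_b(a), work dominated by root), giving O(n^2).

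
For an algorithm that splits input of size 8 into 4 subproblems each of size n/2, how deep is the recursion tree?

For divide and conquer with division factor 2:

Problem sizes at each level:
Level 0: 8
Level 1: 4
Level 2: 2
Level 3: 1

The root is level 0 and the size-1 base case is level 3 (the tree spans levels 0 through 3, i.e. 4 levels counting the root), so the depth is the number of divisions: log_2(8) = 3

The recursion tree depth is log_2(8) = 3. At each level, the problem size is divided by 2, so it takes 3 divisions to reduce to a base case of size 1. The algorithm makes 4 recursive calls at each level.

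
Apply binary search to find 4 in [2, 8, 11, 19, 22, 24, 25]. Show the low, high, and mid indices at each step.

Binary search for 4 in [2, 8, 11, 19, 22, 24, 25]:

lo=0, hi=6, mid=3, arr[mid]=19 -> 19 > 4, search left half
lo=0, hi=2, mid=1, arr[mid]=8 -> 8 > 4, search left half
lo=0, hi=0, mid=0, arr[mid]=2 -> 2 < 4, search right half
lo=1 > hi=0, target 4 not found

Binary search determines that 4 is not in the array after 3 comparisons. The search space was exhausted without finding the target.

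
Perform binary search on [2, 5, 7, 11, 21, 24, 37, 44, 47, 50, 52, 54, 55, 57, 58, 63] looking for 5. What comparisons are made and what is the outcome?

Binary search for 5 in [2, 5, 7, 11, 21, 24, 37, 44, 47, 50, 52, 54, 55, 57, 58, 63]:

lo=0, hi=15, mid=7, arr[mid]=44 -> 44 > 5, search left half
lo=0, hi=6, mid=3, arr[mid]=11 -> 11 > 5, search left half
lo=0, hi=2, mid=1, arr[mid]=5 -> Found target at index 1!

Binary search finds 5 at index 1 after 3 comparisons. The search repeatedly halves the search space by comparing with the middle element.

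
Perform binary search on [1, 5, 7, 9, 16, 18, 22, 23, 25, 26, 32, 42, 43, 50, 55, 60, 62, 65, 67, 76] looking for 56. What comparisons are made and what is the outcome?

Binary search for 56 in [1, 5, 7, 9, 16, 18, 22, 23, 25, 26, 32, 42, 43, 50, 55, 60, 62, 65, 67, 76]:

lo=0, hi=19, mid=9, arr[mid]=26 -> 26 < 56, search right half
lo=10, hi=19, mid=14, arr[mid]=55 -> 55 < 56, search right half
lo=15, hi=19, mid=17, arr[mid]=65 -> 65 > 56, search left half
lo=15, hi=16, mid=15, arr[mid]=60 -> 60 > 56, search left half
lo=15 > hi=14, target 56 not found

Binary search determines that 56 is not in the array after 4 comparisons. The search space was exhausted without finding the target.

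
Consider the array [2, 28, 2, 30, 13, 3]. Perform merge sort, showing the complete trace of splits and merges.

Merge sort trace:

Split: [2, 28, 2, 30, 13, 3] -> [2, 28, 2] and [30, 13, 3]
  Split: [2, 28, 2] -> [2] and [28, 2]
    Split: [28, 2] -> [28] and [2]
    Merge: [28] + [2] -> [2, 28]
  Merge: [2] + [2, 28] -> [2, 2, 28]
  Split: [30, 13, 3] -> [30] and [13, 3]
    Split: [13, 3] -> [13] and [3]
    Merge: [13] + [3] -> [3, 13]
  Merge: [30] + [3, 13] -> [3, 13, 30]
Merge: [2, 2, 28] + [3, 13, 30] -> [2, 2, 3, 13, 28, 30]

Final sorted array: [2, 2, 3, 13, 28, 30]

The merge sort proceeds by recursively splitting the array and merging sorted halves.
After all merges, the sorted array is [2, 2, 3, 13, 28, 30].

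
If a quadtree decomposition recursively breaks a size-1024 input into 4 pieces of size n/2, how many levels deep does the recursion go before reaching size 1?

For divide and conquer with division factor 2:

Problem sizes at each level:
Level 0: 1024
Level 1: 512
Level 2: 256
Level 3: 128
Level 4: 64
Level 5: 32
Level 6: 16
Level 7: 8
Level 8: 4
Level 9: 2
Level 10: 1

The root is level 0 and the size-1 base case is level 10 (the tree spans levels 0 through 10, i.e. 11 levels counting the root), so the depth is the number of divisions: log_2(1024) = 10

The recursion tree depth is log_2(1024) = 10. At each level, the problem size is divided by 2, so it takes 10 divisions to reduce to a base case of size 1. The algorithm makes 4 recursive calls at each level.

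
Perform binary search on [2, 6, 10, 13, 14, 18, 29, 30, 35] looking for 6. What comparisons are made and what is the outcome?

Binary search for 6 in [2, 6, 10, 13, 14, 18, 29, 30, 35]:

lo=0, hi=8, mid=4, arr[mid]=14 -> 14 > 6, search left half
lo=0, hi=3, mid=1, arr[mid]=6 -> Found target at index 1!

Binary search finds 6 at index 1 after 2 comparisons. The search repeatedly halves the search space by comparing with the middle element.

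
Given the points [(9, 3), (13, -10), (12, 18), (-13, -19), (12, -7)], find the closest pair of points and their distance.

Computing all pairwise distances among 5 points:

d((9, 3), (13, -10)) = 13.6015
d((9, 3), (12, 18)) = 15.2971
d((9, 3), (-13, -19)) = 31.1127
d((9, 3), (12, -7)) = 10.4403
d((13, -10), (12, 18)) = 28.0179
d((13, -10), (-13, -19)) = 27.5136
d((13, -10), (12, -7)) = 3.1623 <-- minimum
d((12, 18), (-13, -19)) = 44.6542
d((12, 18), (12, -7)) = 25.0
d((-13, -19), (12, -7)) = 27.7308

Closest pair: (13, -10) and (12, -7) with distance 3.1623

The closest pair is (13, -10) and (12, -7) with Euclidean distance 3.1623. For 5 points, brute-force pairwise comparison is shown above. For large n, the divide-and-conquer algorithm (sort by x, recurse on halves, check the dividing strip) achieves O(n log n).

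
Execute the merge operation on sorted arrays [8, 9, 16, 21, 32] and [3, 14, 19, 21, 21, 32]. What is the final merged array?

Merging process:

Compare 8 vs 3: take 3 from right. Merged: [3]
Compare 8 vs 14: take 8 from left. Merged: [3, 8]
Compare 9 vs 14: take 9 from left. Merged: [3, 8, 9]
Compare 16 vs 14: take 14 from right. Merged: [3, 8, 9, 14]
Compare 16 vs 19: take 16 from left. Merged: [3, 8, 9, 14, 16]
Compare 21 vs 19: take 19 from right. Merged: [3, 8, 9, 14, 16, 19]
Compare 21 vs 21: take 21 from left. Merged: [3, 8, 9, 14, 16, 19, 21]
Compare 32 vs 21: take 21 from right. Merged: [3, 8, 9, 14, 16, 19, 21, 21]
Compare 32 vs 21: take 21 from right. Merged: [3, 8, 9, 14, 16, 19, 21, 21, 21]
Compare 32 vs 32: take 32 from left. Merged: [3, 8, 9, 14, 16, 19, 21, 21, 21, 32]
Append remaining from right: [32]. Merged: [3, 8, 9, 14, 16, 19, 21, 21, 21, 32, 32]

Final merged array: [3, 8, 9, 14, 16, 19, 21, 21, 21, 32, 32]
Total comparisons: 10

The merged array is [3, 8, 9, 14, 16, 19, 21, 21, 21, 32, 32], requiring 10 comparisons. The merge step runs in O(n) time where n is the total number of elements.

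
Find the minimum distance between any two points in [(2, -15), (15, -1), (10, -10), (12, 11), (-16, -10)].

Computing all pairwise distances among 5 points:

d((2, -15), (15, -1)) = 19.105
d((2, -15), (10, -10)) = 9.434 <-- minimum
d((2, -15), (12, 11)) = 27.8568
d((2, -15), (-16, -10)) = 18.6815
d((15, -1), (10, -10)) = 10.2956
d((15, -1), (12, 11)) = 12.3693
d((15, -1), (-16, -10)) = 32.28
d((10, -10), (12, 11)) = 21.095
d((10, -10), (-16, -10)) = 26.0
d((12, 11), (-16, -10)) = 35.0

Closest pair: (2, -15) and (10, -10) with distance 9.434

The closest pair is (2, -15) and (10, -10) with Euclidean distance 9.434. For 5 points, brute-force pairwise comparison is shown above. For large n, the divide-and-conquer algorithm (sort by x, recurse on halves, check the dividing strip) achieves O(n log n).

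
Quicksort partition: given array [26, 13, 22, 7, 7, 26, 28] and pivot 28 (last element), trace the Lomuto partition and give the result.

Lomuto partition with pivot = 28:

Initial array: [26, 13, 22, 7, 7, 26, 28]

arr[0]=26 <= 28: swap with position 0, array becomes [26, 13, 22, 7, 7, 26, 28]
arr[1]=13 <= 28: swap with position 1, array becomes [26, 13, 22, 7, 7, 26, 28]
arr[2]=22 <= 28: swap with position 2, array becomes [26, 13, 22, 7, 7, 26, 28]
arr[3]=7 <= 28: swap with position 3, array becomes [26, 13, 22, 7, 7, 26, 28]
arr[4]=7 <= 28: swap with position 4, array becomes [26, 13, 22, 7, 7, 26, 28]
arr[5]=26 <= 28: swap with position 5, array becomes [26, 13, 22, 7, 7, 26, 28]

Place pivot at position 6: [26, 13, 22, 7, 7, 26, 28]
Pivot position: 6

After partitioning with pivot 28, the array becomes [26, 13, 22, 7, 7, 26, 28]. The pivot is placed at index 6. All elements to the left of the pivot are <= 28, and all elements to the right are > 28.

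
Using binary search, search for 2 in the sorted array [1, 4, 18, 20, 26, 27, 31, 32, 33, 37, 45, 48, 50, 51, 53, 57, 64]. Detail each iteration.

Binary search for 2 in [1, 4, 18, 20, 26, 27, 31, 32, 33, 37, 45, 48, 50, 51, 53, 57, 64]:

lo=0, hi=16, mid=8, arr[mid]=33 -> 33 > 2, search left half
lo=0, hi=7, mid=3, arr[mid]=20 -> 20 > 2, search left half
lo=0, hi=2, mid=1, arr[mid]=4 -> 4 > 2, search left half
lo=0, hi=0, mid=0, arr[mid]=1 -> 1 < 2, search right half
lo=1 > hi=0, target 2 not found

Binary search determines that 2 is not in the array after 4 comparisons. The search space was exhausted without finding the target.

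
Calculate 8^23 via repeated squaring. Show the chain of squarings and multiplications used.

Computing 8^23 by squaring (build up from 8^1; each line after the first costs one multiplication):

8^1 = 8
8^2 = (8^1)^2 = 8^2 = 64
8^4 = (8^2)^2 = 64^2 = 4096
8^5 = 8 * 8^4 = 8 * 4096 = 32768
8^10 = (8^5)^2 = 32768^2 = 1073741824
8^11 = 8 * 8^10 = 8 * 1073741824 = 8589934592
8^22 = (8^11)^2 = 8589934592^2 = 73786976294838206464
8^23 = 8 * 8^22 = 8 * 73786976294838206464 = 590295810358705651712

Result: 590295810358705651712
Multiplications needed: 7 (7 lines after 8^1)

8^23 = 590295810358705651712. Using exponentiation by squaring, this requires 7 multiplications. The key idea: if the exponent is even, square the half-power; if odd, multiply by the base once.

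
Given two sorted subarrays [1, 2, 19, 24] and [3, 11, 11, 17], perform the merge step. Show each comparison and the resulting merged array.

Merging process:

Compare 1 vs 3: take 1 from left. Merged: [1]
Compare 2 vs 3: take 2 from left. Merged: [1, 2]
Compare 19 vs 3: take 3 from right. Merged: [1, 2, 3]
Compare 19 vs 11: take 11 from right. Merged: [1, 2, 3, 11]
Compare 19 vs 11: take 11 from right. Merged: [1, 2, 3, 11, 11]
Compare 19 vs 17: take 17 from right. Merged: [1, 2, 3, 11, 11, 17]
Append remaining from left: [19, 24]. Merged: [1, 2, 3, 11, 11, 17, 19, 24]

Final merged array: [1, 2, 3, 11, 11, 17, 19, 24]
Total comparisons: 6

The merged array is [1, 2, 3, 11, 11, 17, 19, 24], requiring 6 comparisons. The merge step runs in O(n) time where n is the total number of elements.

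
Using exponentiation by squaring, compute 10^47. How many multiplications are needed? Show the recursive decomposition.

Computing 10^47 by squaring (build up from 10^1; each line after the first costs one multiplication):

10^1 = 10
10^2 = (10^1)^2 = 10^2 = 100
10^4 = (10^2)^2 = 100^2 = 10000
10^5 = 10 * 10^4 = 10 * 10000 = 100000
10^10 = (10^5)^2 = 100000^2 = 10000000000
10^11 = 10 * 10^10 = 10 * 10000000000 = 100000000000
10^22 = (10^11)^2 = 100000000000^2 = 10000000000000000000000
10^23 = 10 * 10^22 = 10 * 10000000000000000000000 = 100000000000000000000000
10^46 = (10^23)^2 = 100000000000000000000000^2 = 10000000000000000000000000000000000000000000000
10^47 = 10 * 10^46 = 10 * 10000000000000000000000000000000000000000000000 = 100000000000000000000000000000000000000000000000

Result: 100000000000000000000000000000000000000000000000
Multiplications needed: 9 (9 lines after 10^1)

10^47 = 100000000000000000000000000000000000000000000000. Using exponentiation by squaring, this requires 9 multiplications. The key idea: if the exponent is even, square the half-power; if odd, multiply by the base once.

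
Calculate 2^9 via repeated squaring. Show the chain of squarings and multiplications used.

Computing 2^9 by squaring (build up from 2^1; each line after the first costs one multiplication):

2^1 = 2
2^2 = (2^1)^2 = 2^2 = 4
2^4 = (2^2)^2 = 4^2 = 16
2^8 = (2^4)^2 = 16^2 = 256
2^9 = 2 * 2^8 = 2 * 256 = 512

Result: 512
Multiplications needed: 4 (4 lines after 2^1)

2^9 = 512. Using exponentiation by squaring, this requires 4 multiplications. The key idea: if the exponent is even, square the half-power; if odd, multiply by the base once.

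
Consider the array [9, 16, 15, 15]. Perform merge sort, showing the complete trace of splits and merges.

Merge sort trace:

Split: [9, 16, 15, 15] -> [9, 16] and [15, 15]
  Split: [9, 16] -> [9] and [16]
  Merge: [9] + [16] -> [9, 16]
  Split: [15, 15] -> [15] and [15]
  Merge: [15] + [15] -> [15, 15]
Merge: [9, 16] + [15, 15] -> [9, 15, 15, 16]

Final sorted array: [9, 15, 15, 16]

The merge sort proceeds by recursively splitting the array and merging sorted halves.
After all merges, the sorted array is [9, 15, 15, 16].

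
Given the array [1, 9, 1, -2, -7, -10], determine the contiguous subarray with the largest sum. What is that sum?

Using Kadane's algorithm on [1, 9, 1, -2, -7, -10]:

Scanning through the array:
Position 1 (value 9): max_ending_here = 10, max_so_far = 10
Position 2 (value 1): max_ending_here = 11, max_so_far = 11
Position 3 (value -2): max_ending_here = 9, max_so_far = 11
Position 4 (value -7): max_ending_here = 2, max_so_far = 11
Position 5 (value -10): max_ending_here = -8, max_so_far = 11

Maximum subarray: [1, 9, 1]
Maximum sum: 11

The maximum subarray is [1, 9, 1] with sum 11. This subarray runs from index 0 to index 2.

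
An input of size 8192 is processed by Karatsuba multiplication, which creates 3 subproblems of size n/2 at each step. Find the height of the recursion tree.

For divide and conquer with division factor 2:

Problem sizes at each level:
Level 0: 8192
Level 1: 4096
Level 2: 2048
Level 3: 1024
Level 4: 512
Level 5: 256
Level 6: 128
Level 7: 64
Level 8: 32
Level 9: 16
Level 10: 8
Level 11: 4
Level 12: 2
Level 13: 1

The root is level 0 and the size-1 base case is level 13 (the tree spans levels 0 through 13, i.e. 14 levels counting the root), so the depth is the number of divisions: log_2(8192) = 13

The recursion tree depth is log_2(8192) = 13. At each level, the problem size is divided by 2, so it takes 13 divisions to reduce to a base case of size 1. The algorithm makes 3 recursive calls at each level.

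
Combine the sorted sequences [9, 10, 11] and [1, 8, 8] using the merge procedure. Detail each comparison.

Merging process:

Compare 9 vs 1: take 1 from right. Merged: [1]
Compare 9 vs 8: take 8 from right. Merged: [1, 8]
Compare 9 vs 8: take 8 from right. Merged: [1, 8, 8]
Append remaining from left: [9, 10, 11]. Merged: [1, 8, 8, 9, 10, 11]

Final merged array: [1, 8, 8, 9, 10, 11]
Total comparisons: 3

The merged array is [1, 8, 8, 9, 10, 11], requiring 3 comparisons. The merge step runs in O(n) time where n is the total number of elements.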